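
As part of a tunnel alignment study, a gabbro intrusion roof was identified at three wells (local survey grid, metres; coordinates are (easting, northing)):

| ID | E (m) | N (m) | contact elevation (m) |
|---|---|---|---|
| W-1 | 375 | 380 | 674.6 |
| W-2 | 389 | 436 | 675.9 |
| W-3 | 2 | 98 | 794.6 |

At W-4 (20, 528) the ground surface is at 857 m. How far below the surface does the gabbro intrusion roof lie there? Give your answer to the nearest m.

15 m

Two edge vectors: W-1→W-2 = (14, 56, 1.3), W-1→W-3 = (-373, -282, 120).
Normal n = (W-1→W-2) × (W-1→W-3) = (7086.6, -2164.9, 16940).
So ∂z/∂E = −n_x/n_z = −0.41834 and ∂z/∂N = −n_y/n_z = 0.12780.
Intercept c from W-1: 674.6 + 156.88 − 48.56 = 782.91.
At (20, 528): z_contact = −8.4 + 67.5 + 782.91 = 842.0 m.
Depth below ground = 857 − 842.0 = 15 m.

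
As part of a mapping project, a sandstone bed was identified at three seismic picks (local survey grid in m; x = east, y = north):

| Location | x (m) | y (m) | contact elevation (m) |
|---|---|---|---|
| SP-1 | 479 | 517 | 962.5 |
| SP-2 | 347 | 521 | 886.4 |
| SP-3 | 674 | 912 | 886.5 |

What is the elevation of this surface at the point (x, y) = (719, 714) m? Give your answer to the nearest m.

Two edge vectors: SP-1→SP-2 = (-132, 4, -76.1), SP-1→SP-3 = (195, 395, -76).
Normal n = (SP-1→SP-2) × (SP-1→SP-3) = (29755.5, -24871.5, -52920).
So ∂z/∂x = −n_x/n_z = 0.56227 and ∂z/∂y = −n_y/n_z = −0.46998.
Intercept c from SP-1: 962.5 − 269.33 + 242.98 = 936.15.
At (719, 714): z = 404.3 − 335.6 + 936.15 = 1004.9 m.

1005 m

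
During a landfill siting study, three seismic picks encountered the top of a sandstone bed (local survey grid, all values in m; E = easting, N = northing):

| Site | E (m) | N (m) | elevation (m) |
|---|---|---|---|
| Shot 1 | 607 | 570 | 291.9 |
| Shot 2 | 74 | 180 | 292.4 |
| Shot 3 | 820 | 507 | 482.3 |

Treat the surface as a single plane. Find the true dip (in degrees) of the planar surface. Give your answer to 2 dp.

47.17°

Two edge vectors: Shot 1→Shot 2 = (-533, -390, 0.5), Shot 1→Shot 3 = (213, -63, 190.4).
Normal n = (Shot 1→Shot 2) × (Shot 1→Shot 3) = (-74224.5, 101589.7, 116649).
So ∂z/∂E = −n_x/n_z = 0.63631 and ∂z/∂N = −n_y/n_z = −0.87090.
Gradient magnitude |∇z| = √(a² + b²) = √(0.40489 + 0.75847) = 1.07859.
True dip = arctan(1.07859) = 47.17°, dipping toward NW (azimuth ≈ 324°).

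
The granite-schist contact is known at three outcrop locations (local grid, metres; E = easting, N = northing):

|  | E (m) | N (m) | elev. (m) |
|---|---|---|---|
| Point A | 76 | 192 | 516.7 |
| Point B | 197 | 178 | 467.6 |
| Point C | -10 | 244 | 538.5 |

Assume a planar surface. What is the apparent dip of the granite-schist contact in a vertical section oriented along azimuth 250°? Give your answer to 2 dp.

27.55°

Let the plane be z = a·E + b·N + c.
Point B−Point A: 121a − 14b = −49.1;  Point C−Point A: −86a + 52b = 21.8.
Solving gives a = −0.44182, b = −0.31148.
Unit vector along 250° is (sin 250°, cos 250°) = (-0.9397, -0.3420).
Slope in that direction = a·(-0.9397) + b·(-0.3420) = 0.52171.
Apparent dip = arctan|0.52171| = 27.55° (true dip is 28.4°, so apparent ≤ true as expected).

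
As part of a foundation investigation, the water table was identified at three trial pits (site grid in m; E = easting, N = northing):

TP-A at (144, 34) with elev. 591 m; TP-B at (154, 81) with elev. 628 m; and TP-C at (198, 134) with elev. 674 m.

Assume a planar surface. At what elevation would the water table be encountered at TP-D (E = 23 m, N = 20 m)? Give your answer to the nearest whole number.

Let the plane be z = a·E + b·N + c.
TP-B−TP-A: 10a + 47b = 37;  TP-C−TP-A: 54a + 100b = 83.
Solving gives a = 0.13069, b = 0.75943.
Then c = 591 − a·144 − b·34 = 546.36.
At (23, 20): z = 3.0 + 15.2 + 546.36 = 564.6 m.

565 m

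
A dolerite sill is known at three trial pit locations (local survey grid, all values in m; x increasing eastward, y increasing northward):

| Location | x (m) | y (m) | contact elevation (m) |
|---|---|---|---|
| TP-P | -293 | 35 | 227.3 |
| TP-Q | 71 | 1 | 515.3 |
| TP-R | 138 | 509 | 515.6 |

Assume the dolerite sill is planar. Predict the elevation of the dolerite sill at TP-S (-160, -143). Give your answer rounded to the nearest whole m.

350 m

Two edge vectors: TP-P→TP-Q = (364, -34, 288), TP-P→TP-R = (431, 474, 288.3).
Normal n = (TP-P→TP-Q) × (TP-P→TP-R) = (-146314.2, 19186.8, 187190).
So ∂z/∂x = −n_x/n_z = 0.78163 and ∂z/∂y = −n_y/n_z = −0.10250.
Intercept c from TP-P: 227.3 + 229.02 + 3.59 = 459.91.
At (-160, -143): z = −125.1 + 14.7 + 459.91 = 349.5 m.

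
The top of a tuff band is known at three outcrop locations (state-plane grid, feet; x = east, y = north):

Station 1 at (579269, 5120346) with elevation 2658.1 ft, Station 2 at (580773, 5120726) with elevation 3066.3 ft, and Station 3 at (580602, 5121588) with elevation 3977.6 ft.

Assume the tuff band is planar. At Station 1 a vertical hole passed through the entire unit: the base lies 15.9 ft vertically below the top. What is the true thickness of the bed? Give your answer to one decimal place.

10.9 ft

Two edge vectors: Station 1→Station 2 = (1504, 380, 408.2), Station 1→Station 3 = (1333, 1242, 1319.5).
Normal n = (Station 1→Station 2) × (Station 1→Station 3) = (-5574.4, -1440397.4, 1361428).
So ∂z/∂x = −n_x/n_z = 0.00409 and ∂z/∂y = −n_y/n_z = 1.05800.
|∇z| = √(a²+b²) = 1.05801, so dip δ = arctan(1.05801) = 46.61°.
True thickness = vertical thickness × cos δ = 15.9 × cos 46.61° = 10.9 ft.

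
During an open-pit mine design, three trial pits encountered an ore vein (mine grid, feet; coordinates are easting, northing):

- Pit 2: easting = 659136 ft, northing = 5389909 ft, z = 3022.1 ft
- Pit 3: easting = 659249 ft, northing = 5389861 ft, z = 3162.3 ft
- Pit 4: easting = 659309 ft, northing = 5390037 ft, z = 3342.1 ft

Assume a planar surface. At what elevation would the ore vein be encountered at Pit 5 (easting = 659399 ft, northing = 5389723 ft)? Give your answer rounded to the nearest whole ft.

3310 ft

Let the plane be z = a·easting + b·northing + c.
Pit 3−Pit 2: 113a − 48b = 140.2;  Pit 4−Pit 2: 173a + 128b = 320.
Solving gives a = 1.46282502, b = 0.52290056.
Then c = 3022.1 − a·659136 − b·5389909 = −3779564.98.
At (659399, 5389723): z = 964585.4 + 2818289.2 − 3779564.98 = 3309.6 ft.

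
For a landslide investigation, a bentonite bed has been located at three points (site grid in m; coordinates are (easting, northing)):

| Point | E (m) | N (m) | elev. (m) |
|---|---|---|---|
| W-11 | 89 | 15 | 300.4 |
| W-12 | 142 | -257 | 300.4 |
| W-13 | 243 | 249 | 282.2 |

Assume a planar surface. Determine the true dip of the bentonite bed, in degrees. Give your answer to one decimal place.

Two edge vectors: W-11→W-12 = (53, -272, 0), W-11→W-13 = (154, 234, -18.2).
Normal n = (W-11→W-12) × (W-11→W-13) = (4950.4, 964.6, 54290).
So ∂z/∂E = −n_x/n_z = −0.09118 and ∂z/∂N = −n_y/n_z = −0.01777.
Gradient magnitude |∇z| = √(a² + b²) = √(0.00831 + 0.00032) = 0.09290.
True dip = arctan(0.09290) = 5.3°, dipping toward E (azimuth ≈ 079°).

5.3°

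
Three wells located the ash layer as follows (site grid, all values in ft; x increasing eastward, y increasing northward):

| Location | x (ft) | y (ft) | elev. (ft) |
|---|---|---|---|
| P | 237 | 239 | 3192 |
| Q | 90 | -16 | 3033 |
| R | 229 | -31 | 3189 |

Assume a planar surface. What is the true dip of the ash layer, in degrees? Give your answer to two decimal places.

48.24°

Two edge vectors: P→Q = (-147, -255, -159), P→R = (-8, -270, -3).
Normal n = (P→Q) × (P→R) = (-42165, 831, 37650).
So ∂z/∂x = −n_x/n_z = 1.11992 and ∂z/∂y = −n_y/n_z = −0.02207.
Gradient magnitude |∇z| = √(a² + b²) = √(1.25422 + 0.00049) = 1.12014.
True dip = arctan(1.12014) = 48.24°, dipping toward W (azimuth ≈ 271°).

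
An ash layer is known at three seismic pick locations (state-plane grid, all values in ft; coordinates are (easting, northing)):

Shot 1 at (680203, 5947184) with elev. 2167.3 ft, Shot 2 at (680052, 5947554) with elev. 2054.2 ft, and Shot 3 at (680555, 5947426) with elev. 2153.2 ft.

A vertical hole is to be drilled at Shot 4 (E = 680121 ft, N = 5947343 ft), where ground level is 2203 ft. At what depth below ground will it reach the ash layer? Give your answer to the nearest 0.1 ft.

86.6 ft

Two edge vectors: Shot 1→Shot 2 = (-151, 370, -113.1), Shot 1→Shot 3 = (352, 242, -14.1).
Normal n = (Shot 1→Shot 2) × (Shot 1→Shot 3) = (22153.2, -41940.3, -166782).
So ∂z/∂E = −n_x/n_z = 0.132827284 and ∂z/∂N = −n_y/n_z = −0.251467784.
Intercept c from Shot 1: 2167.3 − 90349.52 + 1495525.18 = 1407342.97.
At (680121, 5947343): z_contact = 90338.62 − 1495565.17 + 1407342.97 = 2116.42 ft.
Depth below ground = 2203 − 2116.42 = 86.6 ft.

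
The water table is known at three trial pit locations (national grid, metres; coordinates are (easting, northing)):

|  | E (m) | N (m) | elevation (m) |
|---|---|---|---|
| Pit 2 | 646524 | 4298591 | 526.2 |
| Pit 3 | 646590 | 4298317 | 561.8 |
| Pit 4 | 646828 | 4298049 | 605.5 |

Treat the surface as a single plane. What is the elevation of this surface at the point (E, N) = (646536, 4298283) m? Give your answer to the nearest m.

Two edge vectors: Pit 2→Pit 3 = (66, -274, 35.6), Pit 2→Pit 4 = (304, -542, 79.3).
Normal n = (Pit 2→Pit 3) × (Pit 2→Pit 4) = (-2433, 5588.6, 47524).
So ∂z/∂E = −n_x/n_z = 0.05119519 and ∂z/∂N = −n_y/n_z = −0.11759532.
Intercept c from Pit 2: 526.2 − 33098.92 + 505494.19 = 472921.47.
At (646536, 4298283): z = 33099.5 − 505458.0 + 472921.47 = 563.0 m.

563 m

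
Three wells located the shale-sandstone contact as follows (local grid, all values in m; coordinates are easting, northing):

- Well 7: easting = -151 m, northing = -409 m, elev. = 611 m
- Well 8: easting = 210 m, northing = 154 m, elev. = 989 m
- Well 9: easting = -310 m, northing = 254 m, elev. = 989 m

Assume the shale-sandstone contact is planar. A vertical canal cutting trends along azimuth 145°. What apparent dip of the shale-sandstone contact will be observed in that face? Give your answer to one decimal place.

Two edge vectors: Well 7→Well 8 = (361, 563, 378), Well 7→Well 9 = (-159, 663, 378).
Normal n = (Well 7→Well 8) × (Well 7→Well 9) = (-37800, -196560, 328860).
So ∂z/∂easting = −n_x/n_z = 0.11494 and ∂z/∂northing = −n_y/n_z = 0.59770.
Unit vector along 145° is (sin 145°, cos 145°) = (0.5736, -0.8192).
Slope in that direction = a·(0.5736) + b·(-0.8192) = −0.42368.
Apparent dip = arctan|0.42368| = 23.0° (true dip is 31.3°, so apparent ≤ true as expected).

23.0°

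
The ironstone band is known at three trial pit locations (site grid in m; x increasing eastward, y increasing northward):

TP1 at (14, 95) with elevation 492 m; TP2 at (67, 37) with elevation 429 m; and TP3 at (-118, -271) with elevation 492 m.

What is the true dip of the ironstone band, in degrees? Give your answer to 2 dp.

42.18°

Let the plane be z = a·x + b·y + c.
TP2−TP1: 53a − 58b = −63;  TP3−TP1: −132a − 366b = 0.
Solving gives a = −0.85230, b = 0.30739.
Gradient magnitude |∇z| = √(a² + b²) = √(0.72641 + 0.09449) = 0.90603.
True dip = arctan(0.90603) = 42.18°, dipping toward ESE (azimuth ≈ 110°).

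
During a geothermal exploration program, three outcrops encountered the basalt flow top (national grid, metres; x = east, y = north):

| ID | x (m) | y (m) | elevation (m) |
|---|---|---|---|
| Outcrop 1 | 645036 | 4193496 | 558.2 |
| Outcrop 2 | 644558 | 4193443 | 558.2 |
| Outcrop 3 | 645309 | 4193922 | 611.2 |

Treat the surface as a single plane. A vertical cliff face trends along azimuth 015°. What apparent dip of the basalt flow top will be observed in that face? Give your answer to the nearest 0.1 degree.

7.2°

Two edge vectors: Outcrop 1→Outcrop 2 = (-478, -53, 0), Outcrop 1→Outcrop 3 = (273, 426, 53).
Normal n = (Outcrop 1→Outcrop 2) × (Outcrop 1→Outcrop 3) = (-2809, 25334, -189159).
So ∂z/∂x = −n_x/n_z = −0.01485 and ∂z/∂y = −n_y/n_z = 0.13393.
Unit vector along 015° is (sin 15°, cos 15°) = (0.2588, 0.9659).
Slope in that direction = a·(0.2588) + b·(0.9659) = 0.12552.
Apparent dip = arctan|0.12552| = 7.2° (true dip is 7.7°, so apparent ≤ true as expected).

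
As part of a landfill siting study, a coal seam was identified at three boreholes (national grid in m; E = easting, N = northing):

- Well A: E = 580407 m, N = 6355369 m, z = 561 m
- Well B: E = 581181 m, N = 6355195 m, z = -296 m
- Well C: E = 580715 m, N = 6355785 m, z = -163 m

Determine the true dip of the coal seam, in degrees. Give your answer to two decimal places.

56.45°

Two edge vectors: Well A→Well B = (774, -174, -857), Well A→Well C = (308, 416, -724).
Normal n = (Well A→Well B) × (Well A→Well C) = (482488, 296420, 375576).
So ∂z/∂E = −n_x/n_z = −1.28466 and ∂z/∂N = −n_y/n_z = −0.78924.
Gradient magnitude |∇z| = √(a² + b²) = √(1.65035 + 0.62290) = 1.50773.
True dip = arctan(1.50773) = 56.45°, dipping toward ENE (azimuth ≈ 058°).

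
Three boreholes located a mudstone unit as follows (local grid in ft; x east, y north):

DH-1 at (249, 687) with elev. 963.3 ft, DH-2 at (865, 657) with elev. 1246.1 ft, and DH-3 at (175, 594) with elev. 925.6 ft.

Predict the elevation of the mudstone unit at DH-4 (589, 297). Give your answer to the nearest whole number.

1105 ft

Two edge vectors: DH-1→DH-2 = (616, -30, 282.8), DH-1→DH-3 = (-74, -93, -37.7).
Normal n = (DH-1→DH-2) × (DH-1→DH-3) = (27431.4, 2296, -59508).
So ∂z/∂x = −n_x/n_z = 0.46097 and ∂z/∂y = −n_y/n_z = 0.03858.
Intercept c from DH-1: 963.3 − 114.78 − 26.51 = 822.01.
At (589, 297): z = 271.5 + 11.5 + 822.01 = 1105.0 ft.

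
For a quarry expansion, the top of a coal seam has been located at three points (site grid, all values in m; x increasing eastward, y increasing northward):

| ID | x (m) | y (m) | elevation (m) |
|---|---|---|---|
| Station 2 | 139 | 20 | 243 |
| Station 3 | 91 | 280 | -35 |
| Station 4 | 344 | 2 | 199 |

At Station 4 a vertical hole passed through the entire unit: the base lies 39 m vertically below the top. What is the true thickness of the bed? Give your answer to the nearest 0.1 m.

25.3 m

Two edge vectors: Station 2→Station 3 = (-48, 260, -278), Station 2→Station 4 = (205, -18, -44).
Normal n = (Station 2→Station 3) × (Station 2→Station 4) = (-16444, -59102, -52436).
So ∂z/∂x = −n_x/n_z = −0.31360 and ∂z/∂y = −n_y/n_z = −1.12713.
|∇z| = √(a²+b²) = 1.16994, so dip δ = arctan(1.16994) = 49.48°.
True thickness = vertical thickness × cos δ = 39 × cos 49.48° = 25.3 m.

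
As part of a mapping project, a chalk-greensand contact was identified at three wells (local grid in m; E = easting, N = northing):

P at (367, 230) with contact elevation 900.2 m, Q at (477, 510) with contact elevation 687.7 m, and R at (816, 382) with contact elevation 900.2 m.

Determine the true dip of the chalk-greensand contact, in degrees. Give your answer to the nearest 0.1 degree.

Two edge vectors: P→Q = (110, 280, -212.5), P→R = (449, 152, 0).
Normal n = (P→Q) × (P→R) = (32300, -95412.5, -109000).
So ∂z/∂E = −n_x/n_z = 0.29633 and ∂z/∂N = −n_y/n_z = −0.87534.
Gradient magnitude |∇z| = √(a² + b²) = √(0.08781 + 0.76623) = 0.92414.
True dip = arctan(0.92414) = 42.7°, dipping toward NNW (azimuth ≈ 341°).

42.7°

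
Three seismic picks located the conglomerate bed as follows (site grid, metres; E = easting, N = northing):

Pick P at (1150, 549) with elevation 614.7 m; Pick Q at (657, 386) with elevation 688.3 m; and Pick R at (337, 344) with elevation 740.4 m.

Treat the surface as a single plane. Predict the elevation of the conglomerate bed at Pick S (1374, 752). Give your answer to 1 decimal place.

Two edge vectors: Pick P→Pick Q = (-493, -163, 73.6), Pick P→Pick R = (-813, -205, 125.7).
Normal n = (Pick P→Pick Q) × (Pick P→Pick R) = (-5401.1, 2133.3, -31454).
So ∂z/∂E = −n_x/n_z = −0.171714 and ∂z/∂N = −n_y/n_z = 0.067823.
Intercept c from Pick P: 614.7 + 197.47 − 37.23 = 774.94.
At (1374, 752): z = −235.9 + 51.0 + 774.94 = 590.0 m.

590.0 m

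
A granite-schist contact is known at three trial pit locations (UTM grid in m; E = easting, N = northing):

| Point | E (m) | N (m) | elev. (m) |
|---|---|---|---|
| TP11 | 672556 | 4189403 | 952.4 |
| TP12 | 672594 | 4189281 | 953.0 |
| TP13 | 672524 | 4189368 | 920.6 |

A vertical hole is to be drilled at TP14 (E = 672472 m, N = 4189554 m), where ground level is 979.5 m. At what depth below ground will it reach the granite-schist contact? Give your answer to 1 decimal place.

55.4 m

Two edge vectors: TP11→TP12 = (38, -122, 0.6), TP11→TP13 = (-32, -35, -31.8).
Normal n = (TP11→TP12) × (TP11→TP13) = (3900.6, 1189.2, -5234).
So ∂z/∂E = −n_x/n_z = 0.745242644 and ∂z/∂N = −n_y/n_z = 0.227206725.
Intercept c from TP11: 952.4 − 501217.41 − 951860.54 = −1452125.55.
At (672472, 4189554): z_contact = 501154.81 + 951894.84 − 1452125.55 = 924.11 m.
Depth below ground = 979.5 − 924.11 = 55.4 m.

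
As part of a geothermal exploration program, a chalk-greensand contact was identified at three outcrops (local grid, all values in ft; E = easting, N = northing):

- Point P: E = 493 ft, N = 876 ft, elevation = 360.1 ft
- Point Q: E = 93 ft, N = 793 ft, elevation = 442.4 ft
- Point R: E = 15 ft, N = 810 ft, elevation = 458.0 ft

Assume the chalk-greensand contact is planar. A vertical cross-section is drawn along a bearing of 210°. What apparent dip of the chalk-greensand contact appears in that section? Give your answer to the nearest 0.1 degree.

6.5°

Let the plane be z = a·E + b·N + c.
Point Q−Point P: −400a − 83b = 82.3;  Point R−Point P: −478a − 66b = 97.9.
Solving gives a = −0.20295, b = −0.01352.
Unit vector along 210° is (sin 210°, cos 210°) = (-0.5000, -0.8660).
Slope in that direction = a·(-0.5000) + b·(-0.8660) = 0.11318.
Apparent dip = arctan|0.11318| = 6.5° (true dip is 11.5°, so apparent ≤ true as expected).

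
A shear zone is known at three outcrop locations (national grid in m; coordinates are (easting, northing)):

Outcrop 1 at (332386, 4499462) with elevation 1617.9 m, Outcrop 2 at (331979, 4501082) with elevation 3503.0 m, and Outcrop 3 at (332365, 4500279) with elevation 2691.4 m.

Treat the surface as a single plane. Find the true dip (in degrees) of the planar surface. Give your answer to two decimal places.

56.11°

Two edge vectors: Outcrop 1→Outcrop 2 = (-407, 1620, 1885.1), Outcrop 1→Outcrop 3 = (-21, 817, 1073.5).
Normal n = (Outcrop 1→Outcrop 2) × (Outcrop 1→Outcrop 3) = (198943.3, 397327.4, -298499).
So ∂z/∂E = −n_x/n_z = 0.66648 and ∂z/∂N = −n_y/n_z = 1.33108.
Gradient magnitude |∇z| = √(a² + b²) = √(0.44419 + 1.77179) = 1.48862.
True dip = arctan(1.48862) = 56.11°, dipping toward SSW (azimuth ≈ 207°).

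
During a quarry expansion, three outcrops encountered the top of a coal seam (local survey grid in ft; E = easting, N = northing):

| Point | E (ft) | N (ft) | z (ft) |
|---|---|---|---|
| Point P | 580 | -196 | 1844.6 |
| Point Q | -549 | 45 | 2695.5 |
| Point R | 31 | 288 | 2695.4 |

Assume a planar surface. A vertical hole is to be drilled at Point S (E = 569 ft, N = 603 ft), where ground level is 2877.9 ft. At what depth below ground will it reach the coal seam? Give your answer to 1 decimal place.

Two edge vectors: Point P→Point Q = (-1129, 241, 850.9), Point P→Point R = (-549, 484, 850.8).
Normal n = (Point P→Point Q) × (Point P→Point R) = (-206792.8, 493409.1, -414127).
So ∂z/∂E = −n_x/n_z = −0.49935 and ∂z/∂N = −n_y/n_z = 1.19144.
Intercept c from Point P: 1844.6 + 289.62 + 233.52 = 2367.74.
At (569, 603): z_contact = −284.13 + 718.44 + 2367.74 = 2802.06 ft.
Depth below ground = 2877.9 − 2802.06 = 75.8 ft.

75.8 ft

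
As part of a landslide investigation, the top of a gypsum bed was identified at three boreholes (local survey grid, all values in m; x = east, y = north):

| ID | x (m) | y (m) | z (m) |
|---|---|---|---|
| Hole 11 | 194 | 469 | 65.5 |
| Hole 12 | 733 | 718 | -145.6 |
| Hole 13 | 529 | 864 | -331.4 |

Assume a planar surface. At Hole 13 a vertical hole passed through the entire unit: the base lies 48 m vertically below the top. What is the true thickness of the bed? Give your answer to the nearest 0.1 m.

32.1 m

Let the plane be z = a·x + b·y + c.
Hole 12−Hole 11: 539a + 249b = −211.1;  Hole 13−Hole 11: 335a + 395b = −396.9.
Solving gives a = 0.11926, b = −1.10596.
|∇z| = √(a²+b²) = 1.11237, so dip δ = arctan(1.11237) = 48.05°.
True thickness = vertical thickness × cos δ = 48 × cos 48.05° = 32.1 m.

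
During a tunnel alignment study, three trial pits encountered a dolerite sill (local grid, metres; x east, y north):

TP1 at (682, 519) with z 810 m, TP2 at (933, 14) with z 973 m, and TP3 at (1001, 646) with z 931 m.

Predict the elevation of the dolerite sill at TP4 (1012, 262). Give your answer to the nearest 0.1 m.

978.7 m

Two edge vectors: TP1→TP2 = (251, -505, 163), TP1→TP3 = (319, 127, 121).
Normal n = (TP1→TP2) × (TP1→TP3) = (-81806, 21626, 192972).
So ∂z/∂x = −n_x/n_z = 0.423927 and ∂z/∂y = −n_y/n_z = −0.112068.
Intercept c from TP1: 810 − 289.12 + 58.16 = 579.05.
At (1012, 262): z = 429.0 − 29.4 + 579.05 = 978.7 m.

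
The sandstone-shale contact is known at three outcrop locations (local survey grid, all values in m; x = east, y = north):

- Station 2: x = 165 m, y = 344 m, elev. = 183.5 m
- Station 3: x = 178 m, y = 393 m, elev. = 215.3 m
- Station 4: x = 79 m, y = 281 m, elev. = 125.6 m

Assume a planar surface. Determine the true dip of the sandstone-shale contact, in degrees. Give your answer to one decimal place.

Let the plane be z = a·x + b·y + c.
Station 3−Station 2: 13a + 49b = 31.8;  Station 4−Station 2: −86a − 63b = −57.9.
Solving gives a = 0.24557, b = 0.58383.
Gradient magnitude |∇z| = √(a² + b²) = √(0.06030 + 0.34086) = 0.63337.
True dip = arctan(0.63337) = 32.3°, dipping toward SSW (azimuth ≈ 203°).

32.3°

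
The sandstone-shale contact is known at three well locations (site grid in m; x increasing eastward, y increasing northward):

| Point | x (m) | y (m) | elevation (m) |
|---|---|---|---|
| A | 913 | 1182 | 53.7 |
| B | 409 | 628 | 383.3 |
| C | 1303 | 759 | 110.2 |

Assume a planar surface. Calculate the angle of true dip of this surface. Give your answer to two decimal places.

23.95°

Let the plane be z = a·x + b·y + c.
B−A: −504a − 554b = 329.6;  C−A: 390a − 423b = 56.5.
Solving gives a = −0.25188, b = −0.36580.
Gradient magnitude |∇z| = √(a² + b²) = √(0.06344 + 0.13381) = 0.44413.
True dip = arctan(0.44413) = 23.95°, dipping toward NE (azimuth ≈ 035°).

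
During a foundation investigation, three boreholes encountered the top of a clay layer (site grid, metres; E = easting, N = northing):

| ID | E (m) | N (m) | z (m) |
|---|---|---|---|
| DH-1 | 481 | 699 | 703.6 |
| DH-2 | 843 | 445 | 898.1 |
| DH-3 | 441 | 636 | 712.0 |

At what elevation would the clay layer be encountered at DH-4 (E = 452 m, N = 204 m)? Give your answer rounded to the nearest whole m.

857 m

Let the plane be z = a·E + b·N + c.
DH-2−DH-1: 362a − 254b = 194.5;  DH-3−DH-1: −40a − 63b = 8.4.
Solving gives a = 0.30698, b = −0.32824.
Then c = 703.6 − a·481 − b·699 = 785.38.
At (452, 204): z = 138.8 − 67.0 + 785.38 = 857.2 m.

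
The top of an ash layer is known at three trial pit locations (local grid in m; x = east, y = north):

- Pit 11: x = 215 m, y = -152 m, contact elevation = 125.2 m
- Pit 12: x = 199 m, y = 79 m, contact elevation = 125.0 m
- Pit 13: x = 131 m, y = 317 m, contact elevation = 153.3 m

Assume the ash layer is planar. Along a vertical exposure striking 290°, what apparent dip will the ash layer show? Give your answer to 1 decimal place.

26.9°

Two edge vectors: Pit 11→Pit 12 = (-16, 231, -0.2), Pit 11→Pit 13 = (-84, 469, 28.1).
Normal n = (Pit 11→Pit 12) × (Pit 11→Pit 13) = (6584.9, 466.4, 11900).
So ∂z/∂x = −n_x/n_z = −0.55335 and ∂z/∂y = −n_y/n_z = −0.03919.
Unit vector along 290° is (sin 290°, cos 290°) = (-0.9397, 0.3420).
Slope in that direction = a·(-0.9397) + b·(0.3420) = 0.50658.
Apparent dip = arctan|0.50658| = 26.9° (true dip is 29.0°, so apparent ≤ true as expected).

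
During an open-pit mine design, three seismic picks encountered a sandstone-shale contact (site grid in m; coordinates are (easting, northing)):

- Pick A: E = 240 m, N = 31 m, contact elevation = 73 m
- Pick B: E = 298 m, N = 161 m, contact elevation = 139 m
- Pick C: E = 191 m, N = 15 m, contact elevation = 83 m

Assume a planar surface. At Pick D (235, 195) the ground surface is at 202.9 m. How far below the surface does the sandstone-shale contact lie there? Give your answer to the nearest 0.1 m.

Let the plane be z = a·E + b·N + c.
Pick B−Pick A: 58a + 130b = 66;  Pick C−Pick A: −49a − 16b = 10.
Solving gives a = −0.43293, b = 0.70085.
Then c = 73 − a·240 − b·31 = 155.18.
At (235, 195): z_contact = −101.74 + 136.66 + 155.18 = 190.10 m.
Depth below ground = 202.9 − 190.10 = 12.8 m.

12.8 m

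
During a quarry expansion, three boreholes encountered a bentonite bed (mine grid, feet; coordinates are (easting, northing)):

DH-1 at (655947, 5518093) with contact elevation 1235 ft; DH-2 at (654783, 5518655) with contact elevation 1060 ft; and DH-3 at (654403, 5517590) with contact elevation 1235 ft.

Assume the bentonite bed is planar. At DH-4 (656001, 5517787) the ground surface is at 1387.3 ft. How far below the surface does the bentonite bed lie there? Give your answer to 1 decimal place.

Two edge vectors: DH-1→DH-2 = (-1164, 562, -175), DH-1→DH-3 = (-1544, -503, 0).
Normal n = (DH-1→DH-2) × (DH-1→DH-3) = (-88025, 270200, 1453220).
So ∂z/∂E = −n_x/n_z = 0.060572384 and ∂z/∂N = −n_y/n_z = −0.185931930.
Intercept c from DH-1: 1235 − 39732.27 + 1025989.68 = 987492.41.
At (656001, 5517787): z_contact = 39735.54 − 1025932.79 + 987492.41 = 1295.17 ft.
Depth below ground = 1387.3 − 1295.17 = 92.1 ft.

92.1 ft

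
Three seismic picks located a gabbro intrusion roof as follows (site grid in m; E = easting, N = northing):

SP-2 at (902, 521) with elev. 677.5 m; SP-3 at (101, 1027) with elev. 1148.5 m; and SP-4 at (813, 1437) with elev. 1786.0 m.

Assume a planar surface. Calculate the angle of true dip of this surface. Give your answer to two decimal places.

51.18°

Two edge vectors: SP-2→SP-3 = (-801, 506, 471), SP-2→SP-4 = (-89, 916, 1108.5).
Normal n = (SP-2→SP-3) × (SP-2→SP-4) = (129465, 845989.5, -688682).
So ∂z/∂E = −n_x/n_z = 0.18799 and ∂z/∂N = −n_y/n_z = 1.22842.
Gradient magnitude |∇z| = √(a² + b²) = √(0.03534 + 1.50901) = 1.24272.
True dip = arctan(1.24272) = 51.18°, dipping toward S (azimuth ≈ 189°).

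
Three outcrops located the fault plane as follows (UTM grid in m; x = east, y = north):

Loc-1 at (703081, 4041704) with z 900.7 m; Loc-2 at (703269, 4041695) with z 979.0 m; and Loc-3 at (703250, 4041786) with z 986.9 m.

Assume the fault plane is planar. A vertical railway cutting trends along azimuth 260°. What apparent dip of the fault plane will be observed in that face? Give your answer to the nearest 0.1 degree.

Two edge vectors: Loc-1→Loc-2 = (188, -9, 78.3), Loc-1→Loc-3 = (169, 82, 86.2).
Normal n = (Loc-1→Loc-2) × (Loc-1→Loc-3) = (-7196.4, -2972.9, 16937).
So ∂z/∂x = −n_x/n_z = 0.42489 and ∂z/∂y = −n_y/n_z = 0.17553.
Unit vector along 260° is (sin 260°, cos 260°) = (-0.9848, -0.1736).
Slope in that direction = a·(-0.9848) + b·(-0.1736) = −0.44892.
Apparent dip = arctan|0.44892| = 24.2° (true dip is 24.7°, so apparent ≤ true as expected).

24.2°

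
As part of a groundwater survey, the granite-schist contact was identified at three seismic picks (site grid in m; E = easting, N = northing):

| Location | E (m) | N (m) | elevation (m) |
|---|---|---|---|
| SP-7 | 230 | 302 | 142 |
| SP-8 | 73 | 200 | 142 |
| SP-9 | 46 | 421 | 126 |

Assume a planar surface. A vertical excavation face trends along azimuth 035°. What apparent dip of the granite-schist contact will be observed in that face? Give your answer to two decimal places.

Let the plane be z = a·E + b·N + c.
SP-8−SP-7: −157a − 102b = 0;  SP-9−SP-7: −184a + 119b = −16.
Solving gives a = 0.04358, b = −0.06707.
Unit vector along 035° is (sin 35°, cos 35°) = (0.5736, 0.8192).
Slope in that direction = a·(0.5736) + b·(0.8192) = −0.02995.
Apparent dip = arctan|0.02995| = 1.72° (true dip is 4.6°, so apparent ≤ true as expected).

1.72°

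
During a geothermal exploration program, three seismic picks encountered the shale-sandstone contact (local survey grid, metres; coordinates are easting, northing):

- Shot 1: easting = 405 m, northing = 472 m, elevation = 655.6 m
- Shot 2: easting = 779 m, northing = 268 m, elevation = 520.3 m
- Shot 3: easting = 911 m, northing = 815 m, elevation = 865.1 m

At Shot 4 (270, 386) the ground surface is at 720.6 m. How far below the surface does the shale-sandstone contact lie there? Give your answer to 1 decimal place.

Two edge vectors: Shot 1→Shot 2 = (374, -204, -135.3), Shot 1→Shot 3 = (506, 343, 209.5).
Normal n = (Shot 1→Shot 2) × (Shot 1→Shot 3) = (3669.9, -146814.8, 231506).
So ∂z/∂easting = −n_x/n_z = −0.01585 and ∂z/∂northing = −n_y/n_z = 0.63417.
Intercept c from Shot 1: 655.6 + 6.42 − 299.33 = 362.69.
At (270, 386): z_contact = −4.28 + 244.79 + 362.69 = 603.20 m.
Depth below ground = 720.6 − 603.20 = 117.4 m.

117.4 m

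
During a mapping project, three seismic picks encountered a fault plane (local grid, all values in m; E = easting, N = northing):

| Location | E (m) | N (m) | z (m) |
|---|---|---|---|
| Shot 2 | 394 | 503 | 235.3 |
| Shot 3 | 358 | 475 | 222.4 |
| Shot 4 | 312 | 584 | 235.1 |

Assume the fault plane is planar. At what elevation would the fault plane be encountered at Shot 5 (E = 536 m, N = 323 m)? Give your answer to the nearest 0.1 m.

227.6 m

Let the plane be z = a·E + b·N + c.
Shot 3−Shot 2: −36a − 28b = −12.9;  Shot 4−Shot 2: −82a + 81b = −0.2.
Solving gives a = 0.20155, b = 0.20157.
Then c = 235.3 − a·394 − b·503 = 54.50.
At (536, 323): z = 108.0 + 65.1 + 54.50 = 227.6 m.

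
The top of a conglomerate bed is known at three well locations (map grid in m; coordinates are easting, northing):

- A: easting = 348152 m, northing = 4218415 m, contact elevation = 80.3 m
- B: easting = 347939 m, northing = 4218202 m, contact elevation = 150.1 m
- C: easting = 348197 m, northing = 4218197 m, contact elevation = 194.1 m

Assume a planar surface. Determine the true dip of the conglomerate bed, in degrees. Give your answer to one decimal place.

Two edge vectors: A→B = (-213, -213, 69.8), A→C = (45, -218, 113.8).
Normal n = (A→B) × (A→C) = (-9023, 27380.4, 56019).
So ∂z/∂easting = −n_x/n_z = 0.16107 and ∂z/∂northing = −n_y/n_z = −0.48877.
Gradient magnitude |∇z| = √(a² + b²) = √(0.02594 + 0.23890) = 0.51463.
True dip = arctan(0.51463) = 27.2°, dipping toward NNW (azimuth ≈ 342°).

27.2°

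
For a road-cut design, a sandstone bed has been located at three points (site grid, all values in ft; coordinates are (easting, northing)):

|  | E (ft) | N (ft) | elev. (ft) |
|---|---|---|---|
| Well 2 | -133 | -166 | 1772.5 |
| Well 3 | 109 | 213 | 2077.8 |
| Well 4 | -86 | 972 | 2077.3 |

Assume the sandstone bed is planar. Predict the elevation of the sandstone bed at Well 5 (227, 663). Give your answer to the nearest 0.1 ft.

2287.8 ft

Let the plane be z = a·E + b·N + c.
Well 3−Well 2: 242a + 379b = 305.3;  Well 4−Well 2: 47a + 1138b = 304.8.
Solving gives a = 0.90034, b = 0.23065.
Then c = 1772.5 − a·-133 − b·-166 = 1930.53.
At (227, 663): z = 204.4 + 152.9 + 1930.53 = 2287.8 ft.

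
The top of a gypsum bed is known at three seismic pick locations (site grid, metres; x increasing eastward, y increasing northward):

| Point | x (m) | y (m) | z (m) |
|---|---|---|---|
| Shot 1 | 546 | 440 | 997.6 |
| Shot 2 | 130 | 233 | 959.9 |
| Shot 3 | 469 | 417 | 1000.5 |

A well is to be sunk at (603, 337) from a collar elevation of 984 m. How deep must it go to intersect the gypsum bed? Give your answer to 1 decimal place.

Two edge vectors: Shot 1→Shot 2 = (-416, -207, -37.7), Shot 1→Shot 3 = (-77, -23, 2.9).
Normal n = (Shot 1→Shot 2) × (Shot 1→Shot 3) = (-1467.4, 4109.3, -6371).
So ∂z/∂x = −n_x/n_z = −0.23032 and ∂z/∂y = −n_y/n_z = 0.64500.
Intercept c from Shot 1: 997.6 + 125.76 − 283.80 = 839.56.
At (603, 337): z_contact = −138.89 + 217.37 + 839.56 = 918.04 m.
Depth below ground = 984 − 918.04 = 66.0 m.

66.0 m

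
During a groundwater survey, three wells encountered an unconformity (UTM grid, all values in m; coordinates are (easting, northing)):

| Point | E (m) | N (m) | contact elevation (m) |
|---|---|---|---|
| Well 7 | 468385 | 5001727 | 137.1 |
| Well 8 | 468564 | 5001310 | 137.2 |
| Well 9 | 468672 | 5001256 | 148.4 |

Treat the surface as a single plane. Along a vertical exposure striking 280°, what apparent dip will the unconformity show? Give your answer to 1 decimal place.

Two edge vectors: Well 7→Well 8 = (179, -417, 0.1), Well 7→Well 9 = (287, -471, 11.3).
Normal n = (Well 7→Well 8) × (Well 7→Well 9) = (-4665, -1994, 35370).
So ∂z/∂E = −n_x/n_z = 0.13189 and ∂z/∂N = −n_y/n_z = 0.05638.
Unit vector along 280° is (sin 280°, cos 280°) = (-0.9848, 0.1736).
Slope in that direction = a·(-0.9848) + b·(0.1736) = −0.12010.
Apparent dip = arctan|0.12010| = 6.8° (true dip is 8.2°, so apparent ≤ true as expected).

6.8°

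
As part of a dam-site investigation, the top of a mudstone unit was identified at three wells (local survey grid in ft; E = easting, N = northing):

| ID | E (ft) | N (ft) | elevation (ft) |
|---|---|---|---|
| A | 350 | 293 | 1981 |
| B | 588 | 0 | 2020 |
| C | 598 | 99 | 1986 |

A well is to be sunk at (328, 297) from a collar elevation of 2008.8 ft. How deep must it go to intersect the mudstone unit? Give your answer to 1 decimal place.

Two edge vectors: A→B = (238, -293, 39), A→C = (248, -194, 5).
Normal n = (A→B) × (A→C) = (6101, 8482, 26492).
So ∂z/∂E = −n_x/n_z = −0.23030 and ∂z/∂N = −n_y/n_z = −0.32017.
Intercept c from A: 1981 + 80.60 + 93.81 = 2155.41.
At (328, 297): z_contact = −75.54 − 95.09 + 2155.41 = 1984.79 ft.
Depth below ground = 2008.8 − 1984.79 = 24.0 ft.

24.0 ft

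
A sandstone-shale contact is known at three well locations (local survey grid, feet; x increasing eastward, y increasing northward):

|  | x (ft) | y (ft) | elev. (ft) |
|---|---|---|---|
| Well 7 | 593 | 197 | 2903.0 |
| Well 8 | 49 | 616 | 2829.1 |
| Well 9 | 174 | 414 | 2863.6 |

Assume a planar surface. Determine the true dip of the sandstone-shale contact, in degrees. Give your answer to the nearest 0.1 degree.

9.4°

Let the plane be z = a·x + b·y + c.
Well 8−Well 7: −544a + 419b = −73.9;  Well 9−Well 7: −419a + 217b = −39.4.
Solving gives a = 0.00821, b = −0.16571.
Gradient magnitude |∇z| = √(a² + b²) = √(0.00007 + 0.02746) = 0.16591.
True dip = arctan(0.16591) = 9.4°, dipping toward N (azimuth ≈ 357°).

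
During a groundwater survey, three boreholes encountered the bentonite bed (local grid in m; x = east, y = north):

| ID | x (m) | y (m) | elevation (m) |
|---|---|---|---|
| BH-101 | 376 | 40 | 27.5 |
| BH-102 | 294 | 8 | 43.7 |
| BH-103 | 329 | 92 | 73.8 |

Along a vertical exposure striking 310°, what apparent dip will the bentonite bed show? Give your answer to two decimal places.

32.90°

Two edge vectors: BH-101→BH-102 = (-82, -32, 16.2), BH-101→BH-103 = (-47, 52, 46.3).
Normal n = (BH-101→BH-102) × (BH-101→BH-103) = (-2324, 3035.2, -5768).
So ∂z/∂x = −n_x/n_z = −0.40291 and ∂z/∂y = −n_y/n_z = 0.52621.
Unit vector along 310° is (sin 310°, cos 310°) = (-0.7660, 0.6428).
Slope in that direction = a·(-0.7660) + b·(0.6428) = 0.64689.
Apparent dip = arctan|0.64689| = 32.90° (true dip is 33.5°, so apparent ≤ true as expected).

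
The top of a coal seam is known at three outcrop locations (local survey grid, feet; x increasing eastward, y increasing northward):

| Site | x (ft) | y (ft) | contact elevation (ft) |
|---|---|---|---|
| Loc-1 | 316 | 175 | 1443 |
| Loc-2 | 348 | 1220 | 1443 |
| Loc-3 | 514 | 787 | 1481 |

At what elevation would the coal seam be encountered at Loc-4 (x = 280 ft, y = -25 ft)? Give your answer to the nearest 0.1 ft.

1436.7 ft

Two edge vectors: Loc-1→Loc-2 = (32, 1045, 0), Loc-1→Loc-3 = (198, 612, 38).
Normal n = (Loc-1→Loc-2) × (Loc-1→Loc-3) = (39710, -1216, -187326).
So ∂z/∂x = −n_x/n_z = 0.211983 and ∂z/∂y = −n_y/n_z = −0.006491.
Intercept c from Loc-1: 1443 − 66.99 + 1.14 = 1377.15.
At (280, -25): z = 59.4 + 0.2 + 1377.15 = 1436.7 ft.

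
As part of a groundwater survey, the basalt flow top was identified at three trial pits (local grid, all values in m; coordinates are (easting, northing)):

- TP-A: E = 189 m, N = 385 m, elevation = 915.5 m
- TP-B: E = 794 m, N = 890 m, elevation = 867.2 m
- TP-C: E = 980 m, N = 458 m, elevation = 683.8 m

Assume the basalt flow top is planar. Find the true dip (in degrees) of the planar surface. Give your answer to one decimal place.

Let the plane be z = a·E + b·N + c.
TP-B−TP-A: 605a + 505b = −48.3;  TP-C−TP-A: 791a + 73b = −231.7.
Solving gives a = −0.31941, b = 0.28701.
Gradient magnitude |∇z| = √(a² + b²) = √(0.10202 + 0.08238) = 0.42942.
True dip = arctan(0.42942) = 23.2°, dipping toward SE (azimuth ≈ 132°).

23.2°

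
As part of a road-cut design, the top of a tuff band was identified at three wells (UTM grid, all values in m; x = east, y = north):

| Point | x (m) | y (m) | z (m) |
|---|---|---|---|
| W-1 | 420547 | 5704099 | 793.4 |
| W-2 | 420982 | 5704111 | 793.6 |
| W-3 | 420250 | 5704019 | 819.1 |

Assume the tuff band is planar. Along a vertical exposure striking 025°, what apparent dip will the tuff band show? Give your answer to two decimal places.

Two edge vectors: W-1→W-2 = (435, 12, 0.2), W-1→W-3 = (-297, -80, 25.7).
Normal n = (W-1→W-2) × (W-1→W-3) = (324.4, -11238.9, -31236).
So ∂z/∂x = −n_x/n_z = 0.01039 and ∂z/∂y = −n_y/n_z = −0.35981.
Unit vector along 025° is (sin 25°, cos 25°) = (0.4226, 0.9063).
Slope in that direction = a·(0.4226) + b·(0.9063) = −0.32171.
Apparent dip = arctan|0.32171| = 17.83° (true dip is 19.8°, so apparent ≤ true as expected).

17.83°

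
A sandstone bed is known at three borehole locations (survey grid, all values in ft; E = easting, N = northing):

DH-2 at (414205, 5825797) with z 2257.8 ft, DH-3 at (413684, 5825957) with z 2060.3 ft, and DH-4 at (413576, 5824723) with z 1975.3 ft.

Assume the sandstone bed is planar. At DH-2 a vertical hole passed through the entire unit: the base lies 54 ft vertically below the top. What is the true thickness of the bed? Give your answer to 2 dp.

Let the plane be z = a·E + b·N + c.
DH-3−DH-2: −521a + 160b = −197.5;  DH-4−DH-2: −629a − 1074b = −282.5.
Solving gives a = 0.38976, b = 0.03477.
|∇z| = √(a²+b²) = 0.39130, so dip δ = arctan(0.39130) = 21.37°.
True thickness = vertical thickness × cos δ = 54 × cos 21.37° = 50.29 ft.

50.29 ft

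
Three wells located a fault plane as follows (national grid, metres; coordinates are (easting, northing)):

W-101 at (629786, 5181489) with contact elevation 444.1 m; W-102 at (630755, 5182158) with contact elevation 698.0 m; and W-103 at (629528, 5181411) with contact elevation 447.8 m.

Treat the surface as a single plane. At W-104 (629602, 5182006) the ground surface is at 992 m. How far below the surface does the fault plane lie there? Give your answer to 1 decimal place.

Two edge vectors: W-101→W-102 = (969, 669, 253.9), W-101→W-103 = (-258, -78, 3.7).
Normal n = (W-101→W-102) × (W-101→W-103) = (22279.5, -69091.5, 97020).
So ∂z/∂E = −n_x/n_z = −0.229638219 and ∂z/∂N = −n_y/n_z = 0.712136673.
Intercept c from W-101: 444.1 + 144622.94 − 3689928.34 = −3544861.30.
At (629602, 5182006): z_contact = −144580.68 + 3690296.51 − 3544861.30 = 854.53 m.
Depth below ground = 992 − 854.53 = 137.5 m.

137.5 m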